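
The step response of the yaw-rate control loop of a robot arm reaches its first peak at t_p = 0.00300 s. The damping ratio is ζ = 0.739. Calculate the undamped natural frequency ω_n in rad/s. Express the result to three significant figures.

ω_n ≈ 1550 rad/s

Peak time t_p = π/ω_d, so ω_d = π/t_p = π/0.00300 = 1050 rad/s.
ω_n = ω_d/√(1−ζ²) = 1050/√0.454 = 1550 rad/s.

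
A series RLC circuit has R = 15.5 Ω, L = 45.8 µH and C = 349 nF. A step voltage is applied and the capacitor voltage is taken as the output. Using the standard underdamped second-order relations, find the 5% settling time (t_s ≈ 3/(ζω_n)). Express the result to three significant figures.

For a series RLC circuit (capacitor voltage as output), ω_n = 1/√(LC) = 1/√(45.8 µH · 349 nF) = 250000 rad/s.
ζ = (R/2)·√(C/L) = (15.5/2)·√(349 nF/45.8 µH) = 0.677.
t_s ≈ 3/(ζω_n) = 0.0000177 s.

t_s ≈ 0.0000177 s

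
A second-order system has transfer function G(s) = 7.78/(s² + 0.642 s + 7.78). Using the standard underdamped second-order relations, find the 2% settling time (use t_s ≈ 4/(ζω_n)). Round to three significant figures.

t_s ≈ 12.5 s

Comparing the denominator to s² + 2ζω_n s + ω_n²: ω_n = √7.78 = 2.79 rad/s, and 2ζω_n = 0.642 so ζ = 0.642/(2·2.79) = 0.115.
t_s ≈ 4/(ζω_n) = 4/(0.115·2.79) = 12.5 s.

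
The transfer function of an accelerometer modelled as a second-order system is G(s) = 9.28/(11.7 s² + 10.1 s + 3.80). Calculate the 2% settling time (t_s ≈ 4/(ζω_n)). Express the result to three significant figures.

t_s ≈ 9.27 s

Dividing through by 11.7: denominator becomes s² + 0.8632 s + 0.3248.
So ω_n = √0.3248 = 0.570 rad/s and ζ = 0.8632/(2·0.570) = 0.757.
t_s ≈ 4/(ζω_n) = 9.27 s.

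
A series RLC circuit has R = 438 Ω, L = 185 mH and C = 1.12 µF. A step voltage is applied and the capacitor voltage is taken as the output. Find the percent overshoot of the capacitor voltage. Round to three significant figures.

For a series RLC circuit (capacitor voltage as output), ω_n = 1/√(LC) = 1/√(185 mH · 1.12 µF) = 2200 rad/s.
ζ = (R/2)·√(C/L) = (438/2)·√(1.12 µF/185 mH) = 0.539.
%OS = 100·exp(−πζ/√(1−ζ²)) = 13.4%.

%OS ≈ 13.4%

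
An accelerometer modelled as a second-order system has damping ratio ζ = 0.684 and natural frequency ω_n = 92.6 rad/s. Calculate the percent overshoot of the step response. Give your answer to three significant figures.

%OS ≈ 5.26%

For an underdamped second-order system, %OS = 100·exp(−πζ/√(1−ζ²)).
πζ/√(1−ζ²) = π·0.684/√(1−0.468) = 2.946, so %OS = 100·e^(−2.946) = 5.26%.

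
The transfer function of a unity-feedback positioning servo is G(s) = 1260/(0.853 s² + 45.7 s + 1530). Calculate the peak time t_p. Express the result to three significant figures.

t_p ≈ 0.0958 s

Dividing through by 0.853: denominator becomes s² + 53.58 s + 1794.
So ω_n = √1794 = 42.4 rad/s and ζ = 53.58/(2·42.4) = 0.633.
ω_d = ω_n√(1−ζ²) = 32.8 rad/s. t_p = π/ω_d = 0.0958 s.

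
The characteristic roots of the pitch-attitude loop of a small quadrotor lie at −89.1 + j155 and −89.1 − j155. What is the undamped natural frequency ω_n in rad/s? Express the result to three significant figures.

|pole| = ω_n = √(89.1² + 155²) = 179 rad/s; ζ = cos θ = σ/ω_n = 0.498.

ω_n ≈ 179 rad/s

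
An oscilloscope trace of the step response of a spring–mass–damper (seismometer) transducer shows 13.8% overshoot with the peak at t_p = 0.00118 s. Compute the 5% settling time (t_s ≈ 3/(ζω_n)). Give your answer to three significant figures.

From the overshoot, ζ = −ln(OS)/√(π²+ln²(OS)) = 0.533.
t_p = π/ω_d ⇒ ω_d = 2660 rad/s; then ω_n = ω_d/√(1−ζ²) = 3150 rad/s.
t_s ≈ 3/(ζω_n) = 3/(0.533·3150) = 0.00179 s.

t_s ≈ 0.00179 s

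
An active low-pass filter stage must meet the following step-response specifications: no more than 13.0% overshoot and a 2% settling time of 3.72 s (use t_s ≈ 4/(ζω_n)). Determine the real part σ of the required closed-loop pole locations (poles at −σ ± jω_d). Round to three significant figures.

The settling-time spec alone fixes σ = ζω_n = 4/t_s = 4/3.72 = 1.08.
(Overshoot then fixes ζ = 0.545 and hence ω_d = σ·√(1−ζ²)/ζ = 1.66 rad/s.)

σ ≈ 1.08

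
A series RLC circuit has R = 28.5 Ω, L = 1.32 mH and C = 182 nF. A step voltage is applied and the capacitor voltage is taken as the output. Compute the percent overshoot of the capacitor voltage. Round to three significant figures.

%OS ≈ 58.7%

For a series RLC circuit (capacitor voltage as output), ω_n = 1/√(LC) = 1/√(1.32 mH · 182 nF) = 64500 rad/s.
ζ = (R/2)·√(C/L) = (28.5/2)·√(182 nF/1.32 mH) = 0.167.
Overshoot: exp(−π·0.167/√(1−0.167²)) = 0.587, i.e. 58.7%.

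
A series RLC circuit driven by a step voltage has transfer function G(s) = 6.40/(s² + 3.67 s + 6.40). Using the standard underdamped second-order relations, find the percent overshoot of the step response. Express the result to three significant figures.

%OS ≈ 3.65%

Comparing the denominator to s² + 2ζω_n s + ω_n²: ω_n = √6.40 = 2.53 rad/s, and 2ζω_n = 3.67 so ζ = 3.67/(2·2.53) = 0.725.
%OS = 100·exp(−πζ/√(1−ζ²)) = 3.65%.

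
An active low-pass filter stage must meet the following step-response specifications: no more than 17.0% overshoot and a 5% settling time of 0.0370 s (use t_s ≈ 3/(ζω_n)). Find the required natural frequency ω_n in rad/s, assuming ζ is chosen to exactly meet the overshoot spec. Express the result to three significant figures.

Inverting the overshoot relation: ζ = |ln 0.170|/√(π² + ln²0.170) = 0.491.
From t_s ≈ 3/(ζω_n): ω_n = 3/(ζ·t_s) = 3/(0.491·0.0370) = 165 rad/s.

ω_n ≈ 165 rad/s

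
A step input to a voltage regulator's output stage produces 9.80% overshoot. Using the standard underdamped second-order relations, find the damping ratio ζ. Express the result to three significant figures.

ζ ≈ 0.595

Inverting the overshoot relation: ζ = |ln 0.0980|/√(π² + ln²0.0980) = 0.595.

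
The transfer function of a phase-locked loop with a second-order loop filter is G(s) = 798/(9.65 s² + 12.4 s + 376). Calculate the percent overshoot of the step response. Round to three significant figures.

Dividing through by 9.65: denominator becomes s² + 1.285 s + 38.96.
So ω_n = √38.96 = 6.24 rad/s and ζ = 1.285/(2·6.24) = 0.103.
Overshoot: exp(−π·0.103/√(1−0.103²)) = 0.722, i.e. 72.2%.

%OS ≈ 72.2%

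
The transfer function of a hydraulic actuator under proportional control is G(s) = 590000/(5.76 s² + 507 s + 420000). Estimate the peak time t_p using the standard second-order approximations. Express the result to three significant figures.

Dividing through by 5.76: denominator becomes s² + 88.02 s + 72920.
So ω_n = √72920 = 270 rad/s and ζ = 88.02/(2·270) = 0.163.
ω_d = ω_n√(1−ζ²) = 266 rad/s. t_p = π/ω_d = 0.0118 s.

t_p ≈ 0.0118 s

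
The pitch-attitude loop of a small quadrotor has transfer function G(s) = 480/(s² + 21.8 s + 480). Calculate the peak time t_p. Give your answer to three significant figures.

Matching coefficients with s² + 2ζω_n s + ω_n² gives ω_n² = 480 ⇒ ω_n = 21.9 rad/s, and ζ = 21.8/(2ω_n) = 0.498.
ω_d = ω_n√(1−ζ²) = 19.0 rad/s. Then t_p = π/ω_d = 0.165 s.

t_p ≈ 0.165 s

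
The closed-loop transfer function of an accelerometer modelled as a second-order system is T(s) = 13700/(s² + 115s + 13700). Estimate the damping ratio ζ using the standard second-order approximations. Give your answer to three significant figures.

Comparing the denominator to s² + 2ζω_n s + ω_n²: ω_n = √13700 = 117 rad/s, and 2ζω_n = 115 so ζ = 115/(2·117) = 0.491.

ζ ≈ 0.491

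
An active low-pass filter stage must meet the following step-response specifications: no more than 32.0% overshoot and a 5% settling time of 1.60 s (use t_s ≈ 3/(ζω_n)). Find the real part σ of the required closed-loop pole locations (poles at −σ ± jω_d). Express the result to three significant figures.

σ ≈ 1.87

The settling-time spec alone fixes σ = ζω_n = 3/t_s = 3/1.60 = 1.87.
(Overshoot then fixes ζ = 0.341 and hence ω_d = σ·√(1−ζ²)/ζ = 5.17 rad/s.)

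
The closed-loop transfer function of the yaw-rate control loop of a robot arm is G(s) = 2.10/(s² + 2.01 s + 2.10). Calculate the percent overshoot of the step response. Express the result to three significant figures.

ω_n = √2.10 = 1.45 rad/s; ζ = 2.01/(2·1.45) = 0.694.
%OS = 100·exp(−πζ/√(1−ζ²)) = 4.86%.

%OS ≈ 4.86%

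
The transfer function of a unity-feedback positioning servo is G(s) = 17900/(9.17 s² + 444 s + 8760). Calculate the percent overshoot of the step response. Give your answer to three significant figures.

Dividing through by 9.17: denominator becomes s² + 48.42 s + 955.3.
So ω_n = √955.3 = 30.9 rad/s and ζ = 48.42/(2·30.9) = 0.783.
Overshoot: exp(−π·0.783/√(1−0.783²)) = 0.0191, i.e. 1.91%.

%OS ≈ 1.91%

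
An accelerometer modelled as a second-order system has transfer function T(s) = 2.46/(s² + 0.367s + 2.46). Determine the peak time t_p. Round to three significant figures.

t_p ≈ 2.02 s

ω_n = √2.46 = 1.57 rad/s; ζ = 0.367/(2·1.57) = 0.117.
ω_d = 1.57·√(1 − 0.117²) = 1.56 rad/s. Then t_p = π/ω_d = 2.02 s.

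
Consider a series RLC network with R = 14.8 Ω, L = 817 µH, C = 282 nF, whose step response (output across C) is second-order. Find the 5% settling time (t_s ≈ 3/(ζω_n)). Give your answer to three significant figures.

t_s ≈ 0.000331 s

For a series RLC circuit (capacitor voltage as output), ω_n = 1/√(LC) = 1/√(817 µH · 282 nF) = 65900 rad/s.
ζ = (R/2)·√(C/L) = (14.8/2)·√(282 nF/817 µH) = 0.137.
t_s ≈ 3/(ζω_n) = 0.000331 s.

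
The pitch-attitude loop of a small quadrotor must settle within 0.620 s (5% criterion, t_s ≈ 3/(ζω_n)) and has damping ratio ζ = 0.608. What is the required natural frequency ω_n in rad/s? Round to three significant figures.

Rearranging t_s ≈ 3/(ζω_n) gives ω_n = 3/(ζ·t_s) = 3/(0.608 × 0.620) = 7.96 rad/s.

ω_n ≈ 7.96 rad/s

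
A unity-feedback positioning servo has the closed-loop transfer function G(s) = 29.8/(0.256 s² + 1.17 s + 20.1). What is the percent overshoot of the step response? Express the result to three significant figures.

Dividing through by 0.256: denominator becomes s² + 4.570 s + 78.52.
So ω_n = √78.52 = 8.86 rad/s and ζ = 4.570/(2·8.86) = 0.258.
%OS = 100 e^{−πζ/√(1−ζ²)} with ζ = 0.258 gives 43.2%.

%OS ≈ 43.2%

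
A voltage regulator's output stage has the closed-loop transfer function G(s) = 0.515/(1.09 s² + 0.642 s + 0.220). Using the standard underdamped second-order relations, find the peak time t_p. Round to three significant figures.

t_p ≈ 9.26 s

Dividing through by 1.09: denominator becomes s² + 0.5890 s + 0.2018.
So ω_n = √0.2018 = 0.449 rad/s and ζ = 0.5890/(2·0.449) = 0.656.
ω_d = 0.449·√(1 − 0.656²) = 0.339 rad/s. t_p = π/ω_d = 9.26 s.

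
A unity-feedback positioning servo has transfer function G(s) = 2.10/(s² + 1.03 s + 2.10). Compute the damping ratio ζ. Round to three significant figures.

ζ ≈ 0.355

Matching coefficients with s² + 2ζω_n s + ω_n² gives ω_n² = 2.10 ⇒ ω_n = 1.45 rad/s, and ζ = 1.03/(2ω_n) = 0.355.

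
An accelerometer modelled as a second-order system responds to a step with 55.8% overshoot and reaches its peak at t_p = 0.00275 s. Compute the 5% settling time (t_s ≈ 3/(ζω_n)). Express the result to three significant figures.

ζ from %OS: ζ = |ln 0.558|/√(π²+ln²0.558) = 0.183.
From t_p = π/ω_d, ω_d = π/0.00275 = 1140 rad/s, so ω_n = ω_d/√(1−ζ²) = 1160 rad/s.
t_s ≈ 3/(ζω_n) = 3/(0.183·1160) = 0.0141 s.

t_s ≈ 0.0141 s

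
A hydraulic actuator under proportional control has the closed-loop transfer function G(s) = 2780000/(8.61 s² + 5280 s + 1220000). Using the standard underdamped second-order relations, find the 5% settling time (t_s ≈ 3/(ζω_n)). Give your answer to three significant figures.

Dividing through by 8.61: denominator becomes s² + 613.2 s + 141700.
So ω_n = √141700 = 376 rad/s and ζ = 613.2/(2·376) = 0.815.
t_s ≈ 3/(ζω_n) = 0.00978 s.

t_s ≈ 0.00978 s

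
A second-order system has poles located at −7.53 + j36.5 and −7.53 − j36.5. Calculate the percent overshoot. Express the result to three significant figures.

%OS ≈ 52.3%

|pole| = ω_n = √(7.53² + 36.5²) = 37.3 rad/s; ζ = cos θ = σ/ω_n = 0.202.
Overshoot: exp(−π·0.202/√(1−0.202²)) = 0.523, i.e. 52.3%.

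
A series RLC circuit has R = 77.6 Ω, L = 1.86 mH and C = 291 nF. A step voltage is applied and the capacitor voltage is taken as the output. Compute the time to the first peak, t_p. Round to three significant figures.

For a series RLC circuit (capacitor voltage as output), ω_n = 1/√(LC) = 1/√(1.86 mH · 291 nF) = 43000 rad/s.
ζ = (R/2)·√(C/L) = (77.6/2)·√(291 nF/1.86 mH) = 0.485.
ω_d = 43000·√(1 − 0.485²) = 37600 rad/s. t_p = π/ω_d = 0.0000836 s.

t_p ≈ 0.0000836 s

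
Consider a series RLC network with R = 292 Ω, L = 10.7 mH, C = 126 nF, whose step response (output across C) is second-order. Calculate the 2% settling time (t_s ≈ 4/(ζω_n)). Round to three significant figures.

For a series RLC circuit (capacitor voltage as output), ω_n = 1/√(LC) = 1/√(10.7 mH · 126 nF) = 27200 rad/s.
ζ = (R/2)·√(C/L) = (292/2)·√(126 nF/10.7 mH) = 0.501.
t_s ≈ 4/(ζω_n) = 0.000293 s.

t_s ≈ 0.000293 s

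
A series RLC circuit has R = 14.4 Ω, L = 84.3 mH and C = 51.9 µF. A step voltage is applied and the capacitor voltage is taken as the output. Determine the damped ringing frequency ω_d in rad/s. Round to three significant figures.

ω_d ≈ 470 rad/s

For a series RLC circuit (capacitor voltage as output), ω_n = 1/√(LC) = 1/√(84.3 mH · 51.9 µF) = 478 rad/s.
ζ = (R/2)·√(C/L) = (14.4/2)·√(51.9 µF/84.3 mH) = 0.179.
The damped frequency ω_d = ω_n√(1−ζ²) = 470 rad/s.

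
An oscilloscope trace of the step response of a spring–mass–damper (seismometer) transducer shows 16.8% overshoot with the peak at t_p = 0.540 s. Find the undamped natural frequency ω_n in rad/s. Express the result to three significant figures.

From the overshoot, ζ = −ln(OS)/√(π²+ln²(OS)) = 0.494.
t_p = π/ω_d ⇒ ω_d = 5.82 rad/s; then ω_n = ω_d/√(1−ζ²) = 6.69 rad/s.

ω_n ≈ 6.69 rad/s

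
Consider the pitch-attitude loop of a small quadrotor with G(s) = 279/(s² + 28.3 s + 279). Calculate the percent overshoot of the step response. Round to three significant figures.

Comparing the denominator to s² + 2ζω_n s + ω_n²: ω_n = √279 = 16.7 rad/s, and 2ζω_n = 28.3 so ζ = 28.3/(2·16.7) = 0.847.
%OS = 100 e^{−πζ/√(1−ζ²)} with ζ = 0.847 gives 0.668%.

%OS ≈ 0.668%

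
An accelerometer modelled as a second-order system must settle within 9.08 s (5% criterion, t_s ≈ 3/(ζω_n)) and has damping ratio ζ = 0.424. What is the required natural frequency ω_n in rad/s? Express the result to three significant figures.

ω_n ≈ 0.779 rad/s

Rearranging t_s ≈ 3/(ζω_n) gives ω_n = 3/(ζ·t_s) = 3/(0.424 × 9.08) = 0.779 rad/s.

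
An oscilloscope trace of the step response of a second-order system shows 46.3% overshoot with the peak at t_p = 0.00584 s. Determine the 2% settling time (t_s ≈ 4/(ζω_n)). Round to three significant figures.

From the overshoot, ζ = −ln(OS)/√(π²+ln²(OS)) = 0.238.
From t_p = π/ω_d, ω_d = π/0.00584 = 538 rad/s, so ω_n = ω_d/√(1−ζ²) = 554 rad/s.
t_s ≈ 4/(ζω_n) = 4/(0.238·554) = 0.0303 s.

t_s ≈ 0.0303 s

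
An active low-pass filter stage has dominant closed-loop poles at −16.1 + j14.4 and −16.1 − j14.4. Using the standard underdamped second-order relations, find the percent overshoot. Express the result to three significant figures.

%OS ≈ 2.98%

The poles are at −σ ± jω_d with σ = 16.1 and ω_d = 14.4, so ω_n = √(σ²+ω_d²) = 21.6 rad/s and ζ = σ/ω_n = 0.745.
%OS = 100·exp(−πζ/√(1−ζ²)) = 2.98%.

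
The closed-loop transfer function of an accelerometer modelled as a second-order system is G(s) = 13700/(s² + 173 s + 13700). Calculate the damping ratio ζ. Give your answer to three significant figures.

Matching coefficients with s² + 2ζω_n s + ω_n² gives ω_n² = 13700 ⇒ ω_n = 117 rad/s, and ζ = 173/(2ω_n) = 0.739.

ζ ≈ 0.739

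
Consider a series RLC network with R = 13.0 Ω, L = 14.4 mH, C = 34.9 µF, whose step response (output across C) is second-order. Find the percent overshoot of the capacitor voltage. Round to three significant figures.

For a series RLC circuit (capacitor voltage as output), ω_n = 1/√(LC) = 1/√(14.4 mH · 34.9 µF) = 1410 rad/s.
ζ = (R/2)·√(C/L) = (13.0/2)·√(34.9 µF/14.4 mH) = 0.320.
%OS = 100·exp(−πζ/√(1−ζ²)) = 34.6%.

%OS ≈ 34.6%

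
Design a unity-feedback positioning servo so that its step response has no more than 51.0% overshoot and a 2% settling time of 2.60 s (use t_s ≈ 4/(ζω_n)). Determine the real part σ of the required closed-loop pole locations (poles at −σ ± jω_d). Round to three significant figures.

σ ≈ 1.54

The settling-time spec alone fixes σ = ζω_n = 4/t_s = 4/2.60 = 1.54.
(Overshoot then fixes ζ = 0.210 and hence ω_d = σ·√(1−ζ²)/ζ = 7.18 rad/s.)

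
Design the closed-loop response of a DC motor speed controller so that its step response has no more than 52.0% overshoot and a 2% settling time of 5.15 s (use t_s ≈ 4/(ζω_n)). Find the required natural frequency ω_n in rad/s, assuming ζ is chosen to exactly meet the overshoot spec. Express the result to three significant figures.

ω_n ≈ 3.81 rad/s

From %OS = 100·exp(−πζ/√(1−ζ²)), invert to get ζ = −ln(OS)/√(π² + ln²(OS)) with OS = 0.520.
−ln 0.520 = 0.6539, so ζ = 0.6539/√(π² + 0.4276) = 0.204.
Then ω_n = 4/(ζ t_s) = 4/(0.204 × 5.15) = 3.81 rad/s.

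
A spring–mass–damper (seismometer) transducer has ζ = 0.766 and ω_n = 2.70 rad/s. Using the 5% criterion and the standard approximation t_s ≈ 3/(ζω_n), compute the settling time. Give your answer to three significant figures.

t_s ≈ 3/(ζω_n) = 3/(0.766 × 2.70) = 1.45 s.

t_s ≈ 1.45 s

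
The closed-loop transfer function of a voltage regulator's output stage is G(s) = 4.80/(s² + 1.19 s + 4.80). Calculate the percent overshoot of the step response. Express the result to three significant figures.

%OS ≈ 41.2%

Comparing the denominator to s² + 2ζω_n s + ω_n²: ω_n = √4.80 = 2.19 rad/s, and 2ζω_n = 1.19 so ζ = 1.19/(2·2.19) = 0.272.
%OS = 100·exp(−πζ/√(1−ζ²)) = 41.2%.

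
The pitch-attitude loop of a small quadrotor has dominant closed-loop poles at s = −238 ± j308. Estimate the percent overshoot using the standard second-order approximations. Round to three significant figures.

%OS ≈ 8.82%

The poles are at −σ ± jω_d with σ = 238 and ω_d = 308, so ω_n = √(σ²+ω_d²) = 389 rad/s and ζ = σ/ω_n = 0.611.
%OS = 100·exp(−πζ/√(1−ζ²)) = 8.82%.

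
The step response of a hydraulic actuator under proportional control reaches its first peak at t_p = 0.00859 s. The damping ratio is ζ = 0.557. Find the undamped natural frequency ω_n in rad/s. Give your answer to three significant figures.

ω_n ≈ 440 rad/s

Peak time t_p = π/ω_d, so ω_d = π/t_p = π/0.00859 = 366 rad/s.
ω_n = ω_d/√(1−ζ²) = 366/√0.690 = 440 rad/s.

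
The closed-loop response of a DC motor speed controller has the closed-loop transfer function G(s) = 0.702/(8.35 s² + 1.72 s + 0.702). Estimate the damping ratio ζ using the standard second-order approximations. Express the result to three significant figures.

ζ ≈ 0.355

Dividing through by 8.35: denominator becomes s² + 0.2060 s + 0.08407.
So ω_n = √0.08407 = 0.290 rad/s and ζ = 0.2060/(2·0.290) = 0.355.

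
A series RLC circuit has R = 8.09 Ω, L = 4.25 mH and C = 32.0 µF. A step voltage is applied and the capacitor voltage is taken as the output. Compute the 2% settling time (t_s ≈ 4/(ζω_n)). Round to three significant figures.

For a series RLC circuit (capacitor voltage as output), ω_n = 1/√(LC) = 1/√(4.25 mH · 32.0 µF) = 2710 rad/s.
ζ = (R/2)·√(C/L) = (8.09/2)·√(32.0 µF/4.25 mH) = 0.351.
t_s ≈ 4/(ζω_n) = 0.00420 s.

t_s ≈ 0.00420 s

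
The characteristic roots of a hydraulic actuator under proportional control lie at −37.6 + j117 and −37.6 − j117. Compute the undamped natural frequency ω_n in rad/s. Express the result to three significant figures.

ω_n ≈ 123 rad/s

With σ = 37.6, ω_d = 117: ω_n = √(σ²+ω_d²) = 123 rad/s, ζ = σ/ω_n = 0.306.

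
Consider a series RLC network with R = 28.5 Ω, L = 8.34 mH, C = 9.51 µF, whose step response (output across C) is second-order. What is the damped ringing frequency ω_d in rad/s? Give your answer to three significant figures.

ω_d ≈ 3110 rad/s

For a series RLC circuit (capacitor voltage as output), ω_n = 1/√(LC) = 1/√(8.34 mH · 9.51 µF) = 3550 rad/s.
ζ = (R/2)·√(C/L) = (28.5/2)·√(9.51 µF/8.34 mH) = 0.481.
ω_d = 3550·√(1 − 0.481²) = 3110 rad/s.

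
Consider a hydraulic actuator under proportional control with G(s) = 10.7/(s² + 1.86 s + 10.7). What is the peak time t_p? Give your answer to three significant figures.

t_p ≈ 1.00 s

ω_n = √10.7 = 3.27 rad/s; ζ = 1.86/(2·3.27) = 0.284.
ω_d = ω_n√(1−ζ²) = 3.14 rad/s. Then t_p = π/ω_d = 1.00 s.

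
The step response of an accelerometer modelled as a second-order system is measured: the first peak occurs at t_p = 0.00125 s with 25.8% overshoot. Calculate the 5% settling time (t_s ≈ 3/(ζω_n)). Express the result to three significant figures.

From the overshoot, ζ = −ln(OS)/√(π²+ln²(OS)) = 0.396.
t_p = π/ω_d ⇒ ω_d = 2510 rad/s; then ω_n = ω_d/√(1−ζ²) = 2740 rad/s.
t_s ≈ 3/(ζω_n) = 3/(0.396·2740) = 0.00277 s.

t_s ≈ 0.00277 s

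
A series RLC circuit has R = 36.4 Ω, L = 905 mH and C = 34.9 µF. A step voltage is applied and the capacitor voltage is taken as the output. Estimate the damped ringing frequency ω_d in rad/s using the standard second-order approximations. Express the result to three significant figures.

For a series RLC circuit (capacitor voltage as output), ω_n = 1/√(LC) = 1/√(905 mH · 34.9 µF) = 178 rad/s.
ζ = (R/2)·√(C/L) = (36.4/2)·√(34.9 µF/905 mH) = 0.113.
ω_d = 178·√(1 − 0.113²) = 177 rad/s.

ω_d ≈ 177 rad/s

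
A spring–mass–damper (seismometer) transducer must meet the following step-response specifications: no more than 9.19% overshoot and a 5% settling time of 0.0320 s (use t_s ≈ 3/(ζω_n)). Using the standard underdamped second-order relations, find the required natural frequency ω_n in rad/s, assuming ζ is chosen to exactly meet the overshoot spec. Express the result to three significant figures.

ω_n ≈ 155 rad/s

Inverting the overshoot relation: ζ = |ln 0.0919|/√(π² + ln²0.0919) = 0.605.
From t_s ≈ 3/(ζω_n): ω_n = 3/(ζ·t_s) = 3/(0.605·0.0320) = 155 rad/s.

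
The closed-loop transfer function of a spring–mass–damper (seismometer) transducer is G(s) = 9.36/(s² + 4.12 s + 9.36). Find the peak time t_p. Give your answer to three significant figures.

t_p ≈ 1.39 s

Matching coefficients with s² + 2ζω_n s + ω_n² gives ω_n² = 9.36 ⇒ ω_n = 3.06 rad/s, and ζ = 4.12/(2ω_n) = 0.673.
The damped frequency ω_d = ω_n√(1−ζ²) = 2.26 rad/s. Then t_p = π/ω_d = 1.39 s.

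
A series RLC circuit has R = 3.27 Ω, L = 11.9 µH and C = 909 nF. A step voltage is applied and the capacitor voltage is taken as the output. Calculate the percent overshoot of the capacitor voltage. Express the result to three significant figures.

%OS ≈ 20.4%

For a series RLC circuit (capacitor voltage as output), ω_n = 1/√(LC) = 1/√(11.9 µH · 909 nF) = 304000 rad/s.
ζ = (R/2)·√(C/L) = (3.27/2)·√(909 nF/11.9 µH) = 0.452.
Overshoot: exp(−π·0.452/√(1−0.452²)) = 0.204, i.e. 20.4%.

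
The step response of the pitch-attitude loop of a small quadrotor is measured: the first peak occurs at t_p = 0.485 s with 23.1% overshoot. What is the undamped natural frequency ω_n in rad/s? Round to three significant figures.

The overshoot fixes ζ = −ln(OS)/√(π²+ln²(OS)) = 0.423.
From t_p = π/ω_d, ω_d = π/0.485 = 6.48 rad/s, so ω_n = ω_d/√(1−ζ²) = 7.15 rad/s.

ω_n ≈ 7.15 rad/s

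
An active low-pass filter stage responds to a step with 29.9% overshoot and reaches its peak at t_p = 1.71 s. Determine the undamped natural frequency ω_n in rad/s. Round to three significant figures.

ζ from %OS: ζ = |ln 0.299|/√(π²+ln²0.299) = 0.359.
From t_p = π/ω_d, ω_d = π/1.71 = 1.84 rad/s, so ω_n = ω_d/√(1−ζ²) = 1.97 rad/s.

ω_n ≈ 1.97 rad/s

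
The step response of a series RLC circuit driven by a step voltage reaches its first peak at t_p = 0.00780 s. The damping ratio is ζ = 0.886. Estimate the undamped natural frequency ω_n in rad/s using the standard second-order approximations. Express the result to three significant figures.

Peak time t_p = π/ω_d, so ω_d = π/t_p = π/0.00780 = 403 rad/s.
ω_n = ω_d/√(1−ζ²) = 403/√0.215 = 869 rad/s.

ω_n ≈ 869 rad/s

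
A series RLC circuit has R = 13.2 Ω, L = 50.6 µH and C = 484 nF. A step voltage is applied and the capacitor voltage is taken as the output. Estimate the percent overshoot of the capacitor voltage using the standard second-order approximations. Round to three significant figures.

For a series RLC circuit (capacitor voltage as output), ω_n = 1/√(LC) = 1/√(50.6 µH · 484 nF) = 202000 rad/s.
ζ = (R/2)·√(C/L) = (13.2/2)·√(484 nF/50.6 µH) = 0.645.
%OS = 100·exp(−πζ/√(1−ζ²)) = 7.03%.

%OS ≈ 7.03%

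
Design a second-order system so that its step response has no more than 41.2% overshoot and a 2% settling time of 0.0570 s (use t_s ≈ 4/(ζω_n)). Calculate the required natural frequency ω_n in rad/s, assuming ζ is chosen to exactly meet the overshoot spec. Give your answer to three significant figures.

ω_n ≈ 258 rad/s

From %OS = 100·exp(−πζ/√(1−ζ²)), invert to get ζ = −ln(OS)/√(π² + ln²(OS)) with OS = 0.412.
−ln 0.412 = 0.8867, so ζ = 0.8867/√(π² + 0.7863) = 0.272.
From t_s ≈ 4/(ζω_n): ω_n = 4/(ζ·t_s) = 4/(0.272·0.0570) = 258 rad/s.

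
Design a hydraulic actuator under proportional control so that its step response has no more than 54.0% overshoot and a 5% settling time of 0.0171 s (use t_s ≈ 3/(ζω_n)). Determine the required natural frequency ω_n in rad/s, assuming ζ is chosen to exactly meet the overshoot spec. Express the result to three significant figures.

ζ = −ln(OS)/√(π² + (ln OS)²). With OS = 0.540, ln OS = −0.6162 and ζ = 0.6162/3.201 = 0.192.
Then ω_n = 3/(ζ t_s) = 3/(0.192 × 0.0171) = 912 rad/s.

ω_n ≈ 912 rad/s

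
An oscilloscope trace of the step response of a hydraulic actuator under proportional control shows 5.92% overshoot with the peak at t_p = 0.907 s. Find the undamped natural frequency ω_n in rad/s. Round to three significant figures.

From the overshoot, ζ = −ln(OS)/√(π²+ln²(OS)) = 0.669.
t_p = π/ω_d ⇒ ω_d = 3.46 rad/s; then ω_n = ω_d/√(1−ζ²) = 4.66 rad/s.

ω_n ≈ 4.66 rad/s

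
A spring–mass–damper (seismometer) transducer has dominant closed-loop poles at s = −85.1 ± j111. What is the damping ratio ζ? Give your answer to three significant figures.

ζ ≈ 0.608

|pole| = ω_n = √(85.1² + 111²) = 140 rad/s; ζ = cos θ = σ/ω_n = 0.608.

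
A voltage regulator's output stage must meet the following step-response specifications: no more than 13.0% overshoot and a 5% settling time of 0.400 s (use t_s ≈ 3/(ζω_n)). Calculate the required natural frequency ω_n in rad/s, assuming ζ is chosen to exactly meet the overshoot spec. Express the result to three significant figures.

ω_n ≈ 13.8 rad/s

From %OS = 100·exp(−πζ/√(1−ζ²)), invert to get ζ = −ln(OS)/√(π² + ln²(OS)) with OS = 0.130.
−ln 0.130 = 2.040, so ζ = 2.040/√(π² + 4.163) = 0.545.
From t_s ≈ 3/(ζω_n): ω_n = 3/(ζ·t_s) = 3/(0.545·0.400) = 13.8 rad/s.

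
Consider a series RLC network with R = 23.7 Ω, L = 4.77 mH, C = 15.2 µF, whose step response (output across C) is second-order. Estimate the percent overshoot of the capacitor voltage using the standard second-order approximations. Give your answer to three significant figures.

%OS ≈ 5.92%

For a series RLC circuit (capacitor voltage as output), ω_n = 1/√(LC) = 1/√(4.77 mH · 15.2 µF) = 3710 rad/s.
ζ = (R/2)·√(C/L) = (23.7/2)·√(15.2 µF/4.77 mH) = 0.669.
%OS = 100·exp(−πζ/√(1−ζ²)) = 5.92%.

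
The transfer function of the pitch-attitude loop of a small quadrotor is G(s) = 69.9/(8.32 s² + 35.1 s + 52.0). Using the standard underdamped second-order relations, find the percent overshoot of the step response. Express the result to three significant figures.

%OS ≈ 0.716%

Dividing through by 8.32: denominator becomes s² + 4.219 s + 6.250.
So ω_n = √6.250 = 2.50 rad/s and ζ = 4.219/(2·2.50) = 0.844.
Overshoot: exp(−π·0.844/√(1−0.844²)) = 0.00716, i.e. 0.716%.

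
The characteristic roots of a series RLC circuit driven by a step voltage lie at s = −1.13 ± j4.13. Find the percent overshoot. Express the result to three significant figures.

The poles are at −σ ± jω_d with σ = 1.13 and ω_d = 4.13, so ω_n = √(σ²+ω_d²) = 4.28 rad/s and ζ = σ/ω_n = 0.264.
%OS = 100·exp(−πζ/√(1−ζ²)) = 42.3%.

%OS ≈ 42.3%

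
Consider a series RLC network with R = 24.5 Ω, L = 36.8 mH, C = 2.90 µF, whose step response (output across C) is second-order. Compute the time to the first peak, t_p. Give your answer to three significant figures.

t_p ≈ 0.00103 s

For a series RLC circuit (capacitor voltage as output), ω_n = 1/√(LC) = 1/√(36.8 mH · 2.90 µF) = 3060 rad/s.
ζ = (R/2)·√(C/L) = (24.5/2)·√(2.90 µF/36.8 mH) = 0.109.
ω_d = 3060·√(1 − 0.109²) = 3040 rad/s. t_p = π/ω_d = 0.00103 s.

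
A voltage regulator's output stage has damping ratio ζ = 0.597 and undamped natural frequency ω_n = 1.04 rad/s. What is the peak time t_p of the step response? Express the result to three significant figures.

The damped frequency is ω_d = ω_n√(1−ζ²) = 1.04·√(1−0.356) = 0.834 rad/s.
Peak time t_p = π/ω_d = π/0.834 = 3.77 s.

t_p ≈ 3.77 s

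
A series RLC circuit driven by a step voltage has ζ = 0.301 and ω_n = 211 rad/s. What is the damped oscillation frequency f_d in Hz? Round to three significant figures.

ω_d = ω_n√(1−ζ²) = 211·√0.909 = 201 rad/s.
f_d = ω_d/(2π) = 32.0 Hz.

f_d ≈ 32.0 Hz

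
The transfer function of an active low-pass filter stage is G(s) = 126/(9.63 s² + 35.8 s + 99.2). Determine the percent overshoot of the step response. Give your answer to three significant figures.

%OS ≈ 10.7%

Dividing through by 9.63: denominator becomes s² + 3.718 s + 10.30.
So ω_n = √10.30 = 3.21 rad/s and ζ = 3.718/(2·3.21) = 0.579.
%OS = 100·exp(−πζ/√(1−ζ²)) = 10.7%.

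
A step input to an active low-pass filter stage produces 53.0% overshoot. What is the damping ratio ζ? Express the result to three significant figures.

ζ = −ln(OS)/√(π² + (ln OS)²). With OS = 0.530, ln OS = −0.6349 and ζ = 0.6349/3.205 = 0.198.

ζ ≈ 0.198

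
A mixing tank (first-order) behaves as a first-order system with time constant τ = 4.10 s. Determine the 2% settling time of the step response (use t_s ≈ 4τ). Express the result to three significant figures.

t_s ≈ 4τ = 16.4 s.

t_s ≈ 16.4 s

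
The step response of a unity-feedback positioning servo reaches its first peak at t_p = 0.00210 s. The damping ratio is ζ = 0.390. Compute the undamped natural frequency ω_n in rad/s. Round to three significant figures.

Peak time t_p = π/ω_d, so ω_d = π/t_p = π/0.00210 = 1500 rad/s.
ω_n = ω_d/√(1−ζ²) = 1500/√0.848 = 1620 rad/s.

ω_n ≈ 1620 rad/s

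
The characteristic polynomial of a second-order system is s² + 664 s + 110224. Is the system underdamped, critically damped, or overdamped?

a² − 4b = 664² − 4·110224 = 0 (repeated real root); the system is critically damped.

critically damped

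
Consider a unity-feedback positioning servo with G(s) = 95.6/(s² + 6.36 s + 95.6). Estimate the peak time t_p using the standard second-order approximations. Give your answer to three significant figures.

t_p ≈ 0.340 s

ω_n = √95.6 = 9.78 rad/s; ζ = 6.36/(2·9.78) = 0.325.
ω_d = 9.78·√(1 − 0.325²) = 9.25 rad/s. Then t_p = π/ω_d = 0.340 s.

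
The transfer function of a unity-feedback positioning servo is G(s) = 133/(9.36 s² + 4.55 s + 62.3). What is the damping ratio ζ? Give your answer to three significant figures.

ζ ≈ 0.0942

Dividing through by 9.36: denominator becomes s² + 0.4861 s + 6.656.
So ω_n = √6.656 = 2.58 rad/s and ζ = 0.4861/(2·2.58) = 0.0942.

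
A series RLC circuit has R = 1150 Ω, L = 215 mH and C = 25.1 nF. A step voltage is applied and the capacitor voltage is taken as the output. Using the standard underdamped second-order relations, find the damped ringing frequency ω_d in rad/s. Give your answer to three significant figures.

For a series RLC circuit (capacitor voltage as output), ω_n = 1/√(LC) = 1/√(215 mH · 25.1 nF) = 13600 rad/s.
ζ = (R/2)·√(C/L) = (1150/2)·√(25.1 nF/215 mH) = 0.196.
ω_d = 13600·√(1 − 0.196²) = 13300 rad/s.

ω_d ≈ 13300 rad/s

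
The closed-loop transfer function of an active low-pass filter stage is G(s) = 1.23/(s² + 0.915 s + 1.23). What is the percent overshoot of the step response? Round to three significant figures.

%OS ≈ 24.1%

Matching coefficients with s² + 2ζω_n s + ω_n² gives ω_n² = 1.23 ⇒ ω_n = 1.11 rad/s, and ζ = 0.915/(2ω_n) = 0.413.
%OS = 100 e^{−πζ/√(1−ζ²)} with ζ = 0.413 gives 24.1%.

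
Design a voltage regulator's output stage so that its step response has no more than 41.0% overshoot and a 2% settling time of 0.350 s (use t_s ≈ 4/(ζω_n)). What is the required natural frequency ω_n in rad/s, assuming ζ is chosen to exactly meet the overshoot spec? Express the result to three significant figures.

Inverting the overshoot relation: ζ = |ln 0.410|/√(π² + ln²0.410) = 0.273.
Then ω_n = 4/(ζ t_s) = 4/(0.273 × 0.350) = 41.9 rad/s.

ω_n ≈ 41.9 rad/s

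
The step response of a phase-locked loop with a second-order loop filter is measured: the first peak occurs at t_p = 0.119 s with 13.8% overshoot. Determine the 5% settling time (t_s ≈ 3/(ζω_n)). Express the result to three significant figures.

ζ from %OS: ζ = |ln 0.138|/√(π²+ln²0.138) = 0.533.
From t_p = π/ω_d, ω_d = π/0.119 = 26.4 rad/s, so ω_n = ω_d/√(1−ζ²) = 31.2 rad/s.
t_s ≈ 3/(ζω_n) = 3/(0.533·31.2) = 0.180 s.

t_s ≈ 0.180 s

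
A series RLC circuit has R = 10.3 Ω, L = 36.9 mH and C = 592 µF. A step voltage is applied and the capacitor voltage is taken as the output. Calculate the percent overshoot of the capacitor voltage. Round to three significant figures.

For a series RLC circuit (capacitor voltage as output), ω_n = 1/√(LC) = 1/√(36.9 mH · 592 µF) = 214 rad/s.
ζ = (R/2)·√(C/L) = (10.3/2)·√(592 µF/36.9 mH) = 0.652.
Overshoot: exp(−π·0.652/√(1−0.652²)) = 0.0670, i.e. 6.70%.

%OS ≈ 6.70%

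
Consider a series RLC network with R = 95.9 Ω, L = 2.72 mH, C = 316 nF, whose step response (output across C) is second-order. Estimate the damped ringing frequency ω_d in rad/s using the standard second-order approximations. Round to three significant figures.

ω_d ≈ 29200 rad/s

For a series RLC circuit (capacitor voltage as output), ω_n = 1/√(LC) = 1/√(2.72 mH · 316 nF) = 34100 rad/s.
ζ = (R/2)·√(C/L) = (95.9/2)·√(316 nF/2.72 mH) = 0.517.
The damped frequency ω_d = ω_n√(1−ζ²) = 29200 rad/s.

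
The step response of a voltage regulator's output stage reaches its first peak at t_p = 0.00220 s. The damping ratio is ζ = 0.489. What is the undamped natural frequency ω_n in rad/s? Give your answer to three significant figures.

ω_n ≈ 1640 rad/s

Peak time t_p = π/ω_d, so ω_d = π/t_p = π/0.00220 = 1430 rad/s.
ω_n = ω_d/√(1−ζ²) = 1430/√0.761 = 1640 rad/s.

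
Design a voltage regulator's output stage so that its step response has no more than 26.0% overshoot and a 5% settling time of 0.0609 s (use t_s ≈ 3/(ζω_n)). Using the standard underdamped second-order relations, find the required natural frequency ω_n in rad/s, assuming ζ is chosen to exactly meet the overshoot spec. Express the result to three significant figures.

ω_n ≈ 125 rad/s

From %OS = 100·exp(−πζ/√(1−ζ²)), invert to get ζ = −ln(OS)/√(π² + ln²(OS)) with OS = 0.260.
−ln 0.260 = 1.347, so ζ = 1.347/√(π² + 1.815) = 0.394.
Then ω_n = 3/(ζ t_s) = 3/(0.394 × 0.0609) = 125 rad/s.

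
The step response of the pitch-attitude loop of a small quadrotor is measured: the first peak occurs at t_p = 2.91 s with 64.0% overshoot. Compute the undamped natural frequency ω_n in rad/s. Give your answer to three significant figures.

ζ from %OS: ζ = |ln 0.640|/√(π²+ln²0.640) = 0.141.
t_p = π/ω_d ⇒ ω_d = 1.08 rad/s; then ω_n = ω_d/√(1−ζ²) = 1.09 rad/s.

ω_n ≈ 1.09 rad/s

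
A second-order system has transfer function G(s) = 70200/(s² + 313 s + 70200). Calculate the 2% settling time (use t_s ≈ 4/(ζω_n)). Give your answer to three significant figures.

ω_n = √70200 = 265 rad/s; ζ = 313/(2·265) = 0.591.
t_s ≈ 4/(ζω_n) = 4/(0.591·265) = 0.0256 s.

t_s ≈ 0.0256 s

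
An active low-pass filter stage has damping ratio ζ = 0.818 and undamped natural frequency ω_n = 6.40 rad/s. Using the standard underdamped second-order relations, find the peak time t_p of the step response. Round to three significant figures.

t_p ≈ 0.853 s

The damped frequency is ω_d = ω_n√(1−ζ²) = 6.40·√(1−0.669) = 3.68 rad/s.
Peak time t_p = π/ω_d = π/3.68 = 0.853 s.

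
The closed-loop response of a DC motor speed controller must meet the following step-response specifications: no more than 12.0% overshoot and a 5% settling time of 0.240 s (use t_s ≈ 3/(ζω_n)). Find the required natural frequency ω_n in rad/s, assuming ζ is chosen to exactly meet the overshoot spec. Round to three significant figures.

ω_n ≈ 22.3 rad/s

From %OS = 100·exp(−πζ/√(1−ζ²)), invert to get ζ = −ln(OS)/√(π² + ln²(OS)) with OS = 0.120.
−ln 0.120 = 2.120, so ζ = 2.120/√(π² + 4.496) = 0.559.
From t_s ≈ 3/(ζω_n): ω_n = 3/(ζ·t_s) = 3/(0.559·0.240) = 22.3 rad/s.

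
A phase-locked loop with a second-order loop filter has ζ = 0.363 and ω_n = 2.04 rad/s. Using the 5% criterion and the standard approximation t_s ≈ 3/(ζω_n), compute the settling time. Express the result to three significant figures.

t_s ≈ 4.05 s

t_s ≈ 3/(ζω_n) = 3/(0.363 × 2.04) = 4.05 s.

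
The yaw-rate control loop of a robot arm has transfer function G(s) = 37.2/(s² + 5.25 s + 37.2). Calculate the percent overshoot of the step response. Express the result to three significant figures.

%OS ≈ 22.4%

ω_n = √37.2 = 6.10 rad/s; ζ = 5.25/(2·6.10) = 0.430.
%OS = 100·exp(−πζ/√(1−ζ²)) = 22.4%.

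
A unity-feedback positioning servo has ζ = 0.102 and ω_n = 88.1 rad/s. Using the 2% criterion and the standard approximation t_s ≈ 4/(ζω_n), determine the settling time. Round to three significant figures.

t_s ≈ 0.445 s

t_s ≈ 4/(ζω_n) = 4/(0.102 × 88.1) = 0.445 s.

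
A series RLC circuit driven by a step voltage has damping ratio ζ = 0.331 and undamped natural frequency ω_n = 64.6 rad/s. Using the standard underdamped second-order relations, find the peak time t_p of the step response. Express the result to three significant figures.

The damped frequency is ω_d = ω_n√(1−ζ²) = 64.6·√(1−0.110) = 61.0 rad/s.
Peak time t_p = π/ω_d = π/61.0 = 0.0515 s.

t_p ≈ 0.0515 s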